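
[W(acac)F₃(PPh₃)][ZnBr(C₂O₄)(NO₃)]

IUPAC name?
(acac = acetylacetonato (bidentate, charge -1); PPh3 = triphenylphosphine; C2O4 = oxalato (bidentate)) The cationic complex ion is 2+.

Both ions are complex: the cation is named first with the plain metal name, the anion second with the -ate form; each ion's ligands are alphabetised independently.
The complex cation is given as 2+; its ligand charges sum to -4, so W = +6.
A 1:1 salt means the anion carries the equal and opposite charge, 2−.
Anion: ligand charges sum to -4; for the ion to be 2−, Zn = +2.

(acetylacetonato)trifluoro(triphenylphosphine)tungsten(VI) bromonitratooxalatozincate(II)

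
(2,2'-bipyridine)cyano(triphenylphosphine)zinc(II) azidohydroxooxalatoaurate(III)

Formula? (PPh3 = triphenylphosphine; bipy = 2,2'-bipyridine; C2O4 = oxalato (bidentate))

Cation [Zn…]: ligand charges -1, Zn(II) ⇒ ion charge 1+.
Anion [Au…]: ligand charges -4, Au(III) ⇒ ion charge 1−.
One 1+ cation balances one 1− anion.

[Zn(bipy)(CN)(PPh3)][Au(C2O4)(N3)(OH)]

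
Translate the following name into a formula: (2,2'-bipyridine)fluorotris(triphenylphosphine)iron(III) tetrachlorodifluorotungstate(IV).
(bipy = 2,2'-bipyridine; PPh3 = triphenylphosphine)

Cation [Fe…]: ligand charges -1, Fe(III) ⇒ ion charge 2+.
Anion [W…]: ligand charges -6, W(IV) ⇒ ion charge 2−.
One 2+ cation balances one 2− anion.

[Fe(bipy)F(PPh3)3][WCl4F2]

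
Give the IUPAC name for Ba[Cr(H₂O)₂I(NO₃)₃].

barium diaquaiodotrinitratochromate(II)

The 1 barium counter-ion carries a total charge of +2, so each complex ion is 2−.
Ligand charges: 3×nitrato (-1 each), 1×iodo (-1 each), 2×aqua (neutral); total -4. So Cr + (-4) = 2−, giving Cr = +2.
Ligands are named alphabetically: aqua before iodo before nitrato.
The complex ion is anionic, so chromium takes the -ate form chromate(II).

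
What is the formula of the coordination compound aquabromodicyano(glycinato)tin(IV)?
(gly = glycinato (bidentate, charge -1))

Ligands: 1 glycinato (gly, -1), 1 bromo (Br, -1), 2 cyano (CN, -1), 1 aqua (H2O, neutral). Ligand charge sum = -4.
With Sn in oxidation state +4, the complex ion is [Sn...].

[SnBr(CN)2(gly)(H2O)]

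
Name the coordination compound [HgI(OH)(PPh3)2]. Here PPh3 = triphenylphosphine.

There is no counter-ion, so the complex is neutral overall.
Ligand charges: 2×triphenylphosphine (neutral), 1×iodo (-1 each), 1×hydroxo (-1 each); total -2. So Hg + (-2) = 0, giving Hg = +2.
Ligands are named alphabetically: hydroxo before iodo before triphenylphosphine.

hydroxoiodobis(triphenylphosphine)mercury(II)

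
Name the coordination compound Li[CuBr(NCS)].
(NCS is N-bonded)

The 1 lithium counter-ion carries a total charge of +1, so each complex ion is 1−.
Ligand charges: 1×isothiocyanato (-1 each), 1×bromo (-1 each); total -2. So Cu + (-2) = 1−, giving Cu = +1.
Ligands are named alphabetically: bromo before isothiocyanato.
The complex ion is anionic, so copper takes the -ate form cuprate(I).

lithium bromoisothiocyanatocuprate(I)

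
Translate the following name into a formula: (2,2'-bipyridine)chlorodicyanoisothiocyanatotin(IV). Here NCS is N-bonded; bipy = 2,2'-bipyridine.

[Sn(bipy)Cl(CN)2(NCS)]

Ligands: 1 isothiocyanato (NCS, -1), 1 chloro (Cl, -1), 1 2,2'-bipyridine (bipy, neutral), 2 cyano (CN, -1). Ligand charge sum = -4.
With Sn in oxidation state +4, the complex ion is [Sn...].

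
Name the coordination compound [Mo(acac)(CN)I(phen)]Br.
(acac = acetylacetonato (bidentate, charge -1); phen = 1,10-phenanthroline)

The 1 bromide counter-ion carries a total charge of -1, so each complex ion is 1+.
Ligand charges: 1×iodo (-1 each), 1×acetylacetonato (-1 each), 1×1,10-phenanthroline (neutral), 1×cyano (-1 each); total -3. So Mo + (-3) = 1+, giving Mo = +4.
Ligands are named alphabetically: acetylacetonato before cyano before iodo before phenanthroline.

(acetylacetonato)cyanoiodo(1,10-phenanthroline)molybdenum(IV) bromide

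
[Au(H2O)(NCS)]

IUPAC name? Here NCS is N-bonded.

There is no counter-ion, so the complex is neutral overall.
Ligand charges: 1×aqua (neutral), 1×isothiocyanato (-1 each); total -1. So Au + (-1) = 0, giving Au = +1.
Ligands are named alphabetically: aqua before isothiocyanato.

aquaisothiocyanatogold(I)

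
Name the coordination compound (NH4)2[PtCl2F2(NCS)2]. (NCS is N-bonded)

The 2 ammonium counter-ions carry a total charge of +2, so each complex ion is 2−.
Ligand charges: 2×fluoro (-1 each), 2×chloro (-1 each), 2×isothiocyanato (-1 each); total -6. So Pt + (-6) = 2−, giving Pt = +4.
Ligands are named alphabetically: chloro before fluoro before isothiocyanato.
The complex ion is anionic, so platinum takes the -ate form platinate(IV).

ammonium dichlorodifluorodiisothiocyanatoplatinate(IV)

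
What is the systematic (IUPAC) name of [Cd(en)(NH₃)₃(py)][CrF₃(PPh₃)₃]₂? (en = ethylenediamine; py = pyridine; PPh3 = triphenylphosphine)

Both ions are complex: the cation is named first with the plain metal name, the anion second with the -ate form; each ion's ligands are alphabetised independently.
Cadmium is always +2 in its complexes; the cation's ligand charges sum to 0, so the complex cation is 2+.
With 2 anions per cation, each anion must be 2/2 = 1−.
Anion: ligand charges sum to -3; for the ion to be 1−, Cr = +2.

triammine(ethylenediamine)(pyridine)cadmium(II) trifluorotris(triphenylphosphine)chromate(II)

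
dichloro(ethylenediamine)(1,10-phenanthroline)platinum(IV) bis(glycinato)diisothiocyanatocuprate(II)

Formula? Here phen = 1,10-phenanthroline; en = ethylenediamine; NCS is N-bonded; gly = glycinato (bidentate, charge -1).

Cation [Pt…]: ligand charges -2, Pt(IV) ⇒ ion charge 2+.
Anion [Cu…]: ligand charges -4, Cu(II) ⇒ ion charge 2−.
One 2+ cation balances one 2− anion.

[PtCl2(en)(phen)][Cu(gly)2(NCS)2]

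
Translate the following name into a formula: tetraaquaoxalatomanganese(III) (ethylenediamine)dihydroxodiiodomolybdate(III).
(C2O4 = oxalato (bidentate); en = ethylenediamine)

[Mn(C2O4)(H2O)4][Mo(en)I2(OH)2]

Cation [Mn…]: ligand charges -2, Mn(III) ⇒ ion charge 1+.
Anion [Mo…]: ligand charges -4, Mo(III) ⇒ ion charge 1−.
One 1+ cation balances one 1− anion.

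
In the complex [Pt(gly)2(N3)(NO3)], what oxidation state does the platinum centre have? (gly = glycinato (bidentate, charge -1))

+4

No counter-ion: the bracketed complex is neutral.
Ligand charges: 2×gly = -2; 1×N3 = -1; 1×NO3 = -1; sum -4.
Pt + (-4) = 0 ⇒ Pt is +4.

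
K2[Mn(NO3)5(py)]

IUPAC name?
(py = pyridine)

potassium pentanitrato(pyridine)manganate(III)

The 2 potassium counter-ions carry a total charge of +2, so each complex ion is 2−.
Ligand charges: 1×pyridine (neutral), 5×nitrato (-1 each); total -5. So Mn + (-5) = 2−, giving Mn = +3.
The complex ion is anionic, so manganese takes the -ate form manganate(III).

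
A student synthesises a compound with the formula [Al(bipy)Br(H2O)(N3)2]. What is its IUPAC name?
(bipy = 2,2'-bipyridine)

There is no counter-ion, so the complex is neutral overall.
Ligand charges: 1×aqua (neutral), 1×bromo (-1 each), 2×azido (-1 each), 1×2,2'-bipyridine (neutral); total -3. So Al + (-3) = 0, giving Al = +3.
Ligands are named alphabetically: aqua before azido before bipyridine before bromo.

aquadiazido(2,2'-bipyridine)bromoaluminium(III)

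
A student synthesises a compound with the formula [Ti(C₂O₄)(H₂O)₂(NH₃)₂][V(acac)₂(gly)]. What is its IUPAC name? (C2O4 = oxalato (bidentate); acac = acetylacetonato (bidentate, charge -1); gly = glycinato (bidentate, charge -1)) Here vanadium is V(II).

V is given as +2; the anion's ligand charges sum to -3, so the complex anion is 1−.
A 1:1 salt means the cation carries the equal and opposite charge, 1+.
Cation: ligand charges sum to -2; for the ion to be 1+, Ti = +3.

diamminediaquaoxalatotitanium(III) bis(acetylacetonato)(glycinato)vanadate(II)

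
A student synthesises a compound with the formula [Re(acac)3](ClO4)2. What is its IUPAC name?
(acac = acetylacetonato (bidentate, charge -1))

tris(acetylacetonato)rhenium(V) perchlorate

The 2 perchlorate counter-ions carry a total charge of -2, so each complex ion is 2+.
Ligand charges: 3×acetylacetonato (-1 each); total -3. So Re + (-3) = 2+, giving Re = +5.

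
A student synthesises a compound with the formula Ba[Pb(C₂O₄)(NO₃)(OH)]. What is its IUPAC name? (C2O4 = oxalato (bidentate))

barium hydroxonitratooxalatoplumbate(II)

The 1 barium counter-ion carries a total charge of +2, so each complex ion is 2−.
Ligand charges: 1×oxalato (-2 each), 1×hydroxo (-1 each), 1×nitrato (-1 each); total -4. So Pb + (-4) = 2−, giving Pb = +2.
Ligands are named alphabetically: hydroxo before nitrato before oxalato.
The complex ion is anionic, so lead takes the -ate form plumbate(II).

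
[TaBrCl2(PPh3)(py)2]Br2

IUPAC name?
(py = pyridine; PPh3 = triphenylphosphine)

The 2 bromide counter-ions carry a total charge of -2, so each complex ion is 2+.
Ligand charges: 2×chloro (-1 each), 2×pyridine (neutral), 1×bromo (-1 each), 1×triphenylphosphine (neutral); total -3. So Ta + (-3) = 2+, giving Ta = +5.
Ligands are named alphabetically: bromo before chloro before pyridine before triphenylphosphine.

bromodichlorobis(pyridine)(triphenylphosphine)tantalum(V) bromide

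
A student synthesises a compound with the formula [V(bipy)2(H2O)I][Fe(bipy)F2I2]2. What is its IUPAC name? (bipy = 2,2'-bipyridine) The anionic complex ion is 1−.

The complex anion is given as 1−; its ligand charges sum to -4, so Fe = +3.
With 2 anions per cation, the cation must be 2×1 = 2+.
Cation: ligand charges sum to -1; for the ion to be 2+, V = +3.

aquabis(2,2'-bipyridine)iodovanadium(III) (2,2'-bipyridine)difluorodiiodoferrate(III)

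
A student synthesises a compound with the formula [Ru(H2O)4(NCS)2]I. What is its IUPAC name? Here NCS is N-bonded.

The 1 iodide counter-ion carries a total charge of -1, so each complex ion is 1+.
Ligand charges: 4×aqua (neutral), 2×isothiocyanato (-1 each); total -2. So Ru + (-2) = 1+, giving Ru = +3.
Ligands are named alphabetically: aqua before isothiocyanato.

tetraaquadiisothiocyanatoruthenium(III) iodide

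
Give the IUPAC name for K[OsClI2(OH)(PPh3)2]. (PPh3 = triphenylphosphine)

potassium chlorohydroxodiiodobis(triphenylphosphine)osmate(III)

The 1 potassium counter-ion carries a total charge of +1, so each complex ion is 1−.
Ligand charges: 2×iodo (-1 each), 2×triphenylphosphine (neutral), 1×hydroxo (-1 each), 1×chloro (-1 each); total -4. So Os + (-4) = 1−, giving Os = +3.
The complex ion is anionic, so osmium takes the -ate form osmate(III).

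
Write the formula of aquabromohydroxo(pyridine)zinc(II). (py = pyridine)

[ZnBr(H2O)(OH)(py)]

Ligands: 1 bromo (Br, -1), 1 pyridine (py, neutral), 1 aqua (H2O, neutral), 1 hydroxo (OH, -1). Ligand charge sum = -2.
With Zn in oxidation state +2, the complex ion is [Zn...].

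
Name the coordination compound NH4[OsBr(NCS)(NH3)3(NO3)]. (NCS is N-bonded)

ammonium triamminebromoisothiocyanatonitratoosmate(II)

The 1 ammonium counter-ion carries a total charge of +1, so each complex ion is 1−.
Ligand charges: 3×ammine (neutral), 1×bromo (-1 each), 1×isothiocyanato (-1 each), 1×nitrato (-1 each); total -3. So Os + (-3) = 1−, giving Os = +2.
The complex ion is anionic, so osmium takes the -ate form osmate(II).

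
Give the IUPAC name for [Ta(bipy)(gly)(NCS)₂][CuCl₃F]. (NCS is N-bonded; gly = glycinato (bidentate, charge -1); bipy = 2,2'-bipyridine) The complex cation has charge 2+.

(2,2'-bipyridine)(glycinato)diisothiocyanatotantalum(V) trichlorofluorocuprate(II)

Both ions are complex: the cation is named first with the plain metal name, the anion second with the -ate form; each ion's ligands are alphabetised independently.
The complex cation is given as 2+; its ligand charges sum to -3, so Ta = +5.
A 1:1 salt means the anion carries the equal and opposite charge, 2−.
Anion: ligand charges sum to -4; for the ion to be 2−, Cu = +2.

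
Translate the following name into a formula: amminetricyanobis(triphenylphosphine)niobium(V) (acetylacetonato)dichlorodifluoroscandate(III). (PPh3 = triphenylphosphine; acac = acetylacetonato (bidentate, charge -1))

[Nb(CN)3(NH3)(PPh3)2][Sc(acac)Cl2F2]

Cation [Nb…]: ligand charges -3, Nb(V) ⇒ ion charge 2+.
Anion [Sc…]: ligand charges -5, Sc(III) ⇒ ion charge 2−.
One 2+ cation balances one 2− anion.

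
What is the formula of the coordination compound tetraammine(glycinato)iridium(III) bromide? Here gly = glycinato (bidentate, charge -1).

[Ir(gly)(NH3)4]Br2

Ligands: 4 ammine (NH3, neutral), 1 glycinato (gly, -1). Ligand charge sum = -1.
With Ir in oxidation state +3, the complex ion is [Ir...]^2+.
Charge balance with bromide (-1) requires 1 complex ion per 2 bromide.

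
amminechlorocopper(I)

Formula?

Ligands: 1 ammine (NH3, neutral), 1 chloro (Cl, -1). Ligand charge sum = -1.
With Cu in oxidation state +1, the complex ion is [Cu...].

[CuCl(NH3)]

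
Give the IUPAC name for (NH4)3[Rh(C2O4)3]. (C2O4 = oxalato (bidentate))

The 3 ammonium counter-ions carry a total charge of +3, so each complex ion is 3−.
Ligand charges: 3×oxalato (-2 each); total -6. So Rh + (-6) = 3−, giving Rh = +3.
The complex ion is anionic, so rhodium takes the -ate form rhodate(III).

ammonium trioxalatorhodate(III)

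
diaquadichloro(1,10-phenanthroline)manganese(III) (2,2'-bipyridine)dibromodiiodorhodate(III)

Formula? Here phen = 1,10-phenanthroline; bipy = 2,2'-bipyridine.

[MnCl2(H2O)2(phen)][Rh(bipy)Br2I2]

Cation [Mn…]: ligand charges -2, Mn(III) ⇒ ion charge 1+.
Anion [Rh…]: ligand charges -4, Rh(III) ⇒ ion charge 1−.
One 1+ cation balances one 1− anion.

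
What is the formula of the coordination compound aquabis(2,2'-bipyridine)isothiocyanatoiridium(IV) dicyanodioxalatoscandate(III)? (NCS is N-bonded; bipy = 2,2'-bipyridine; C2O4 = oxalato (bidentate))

Cation [Ir…]: ligand charges -1, Ir(IV) ⇒ ion charge 3+.
Anion [Sc…]: ligand charges -6, Sc(III) ⇒ ion charge 3−.

[Ir(bipy)2(H2O)(NCS)][Sc(C2O4)2(CN)2]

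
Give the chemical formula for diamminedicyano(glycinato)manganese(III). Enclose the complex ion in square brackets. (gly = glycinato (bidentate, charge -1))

Ligands: 2 ammine (NH3, neutral), 1 glycinato (gly, -1), 2 cyano (CN, -1). Ligand charge sum = -3.
With Mn in oxidation state +3, the complex ion is [Mn...].

[Mn(CN)2(gly)(NH3)2]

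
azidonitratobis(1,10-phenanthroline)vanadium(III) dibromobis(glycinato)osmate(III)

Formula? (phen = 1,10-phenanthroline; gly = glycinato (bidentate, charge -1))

Cation [V…]: ligand charges -2, V(III) ⇒ ion charge 1+.
Anion [Os…]: ligand charges -4, Os(III) ⇒ ion charge 1−.

[V(N3)(NO3)(phen)2][OsBr2(gly)2]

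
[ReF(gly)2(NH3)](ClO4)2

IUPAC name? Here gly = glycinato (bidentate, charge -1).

The 2 perchlorate counter-ions carry a total charge of -2, so each complex ion is 2+.
Ligand charges: 2×glycinato (-1 each), 1×fluoro (-1 each), 1×ammine (neutral); total -3. So Re + (-3) = 2+, giving Re = +5.
Ligands are named alphabetically: ammine before fluoro before glycinato.

amminefluorobis(glycinato)rhenium(V) perchlorate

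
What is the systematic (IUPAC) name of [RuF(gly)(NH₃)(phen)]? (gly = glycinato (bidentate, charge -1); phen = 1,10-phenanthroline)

amminefluoro(glycinato)(1,10-phenanthroline)ruthenium(II)

There is no counter-ion, so the complex is neutral overall.
Ligand charges: 1×fluoro (-1 each), 1×glycinato (-1 each), 1×ammine (neutral), 1×1,10-phenanthroline (neutral); total -2. So Ru + (-2) = 0, giving Ru = +2.
Ligands are named alphabetically: ammine before fluoro before glycinato before phenanthroline.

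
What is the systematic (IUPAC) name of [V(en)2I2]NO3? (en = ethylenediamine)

bis(ethylenediamine)diiodovanadium(III) nitrate

The 1 nitrate counter-ion carries a total charge of -1, so each complex ion is 1+.
Ligand charges: 2×iodo (-1 each), 2×ethylenediamine (neutral); total -2. So V + (-2) = 1+, giving V = +3.
Ligands are named alphabetically: ethylenediamine before iodo.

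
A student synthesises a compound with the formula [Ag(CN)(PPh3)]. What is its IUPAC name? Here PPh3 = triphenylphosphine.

There is no counter-ion, so the complex is neutral overall.
Ligand charges: 1×triphenylphosphine (neutral), 1×cyano (-1 each); total -1. So Ag + (-1) = 0, giving Ag = +1.
Ligands are named alphabetically: cyano before triphenylphosphine.

cyano(triphenylphosphine)silver(I)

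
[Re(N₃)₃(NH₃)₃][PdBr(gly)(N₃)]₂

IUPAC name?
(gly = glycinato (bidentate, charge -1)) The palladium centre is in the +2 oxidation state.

triamminetriazidorhenium(V) azidobromo(glycinato)palladate(II)

Both ions are complex: the cation is named first with the plain metal name, the anion second with the -ate form; each ion's ligands are alphabetised independently.
Pd is given as +2; the anion's ligand charges sum to -3, so the complex anion is 1−.
With 2 anions per cation, the cation must be 2×1 = 2+.
Cation: ligand charges sum to -3; for the ion to be 2+, Re = +5.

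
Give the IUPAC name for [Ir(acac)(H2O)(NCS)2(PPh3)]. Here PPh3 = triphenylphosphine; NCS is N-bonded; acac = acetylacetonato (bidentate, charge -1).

(acetylacetonato)aquadiisothiocyanato(triphenylphosphine)iridium(III)

There is no counter-ion, so the complex is neutral overall.
Ligand charges: 1×triphenylphosphine (neutral), 2×isothiocyanato (-1 each), 1×aqua (neutral), 1×acetylacetonato (-1 each); total -3. So Ir + (-3) = 0, giving Ir = +3.
Ligands are named alphabetically: acetylacetonato before aqua before isothiocyanato before triphenylphosphine.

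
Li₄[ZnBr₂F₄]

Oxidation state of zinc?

+2

4 lithium outside the brackets (+1 each) → the complex ion is 4−.
Ligand charges: 2×Br = -2; 4×F = -4; sum -6.
Zn + (-6) = 4− ⇒ Zn is +2.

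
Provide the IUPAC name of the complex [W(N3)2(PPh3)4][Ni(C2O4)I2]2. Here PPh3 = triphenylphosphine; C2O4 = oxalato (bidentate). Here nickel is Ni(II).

diazidotetrakis(triphenylphosphine)tungsten(VI) diiodooxalatonickelate(II)

Both ions are complex: the cation is named first with the plain metal name, the anion second with the -ate form; each ion's ligands are alphabetised independently.
Ni is given as +2; the anion's ligand charges sum to -4, so the complex anion is 2−.
With 2 anions per cation, the cation must be 2×2 = 4+.
Cation: ligand charges sum to -2; for the ion to be 4+, W = +6.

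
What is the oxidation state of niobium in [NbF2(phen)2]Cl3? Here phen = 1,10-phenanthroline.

3 chloride outside the brackets (-1 each) → the complex ion is 3+.
Ligand charges: 2×phen neutral; 2×F = -2; sum -2.
Nb + (-2) = 3+ ⇒ Nb is +5.

+5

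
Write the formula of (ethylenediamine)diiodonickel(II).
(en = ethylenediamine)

[Ni(en)I2]

Ligands: 1 ethylenediamine (en, neutral), 2 iodo (I, -1). Ligand charge sum = -2.
With Ni in oxidation state +2, the complex ion is [Ni...].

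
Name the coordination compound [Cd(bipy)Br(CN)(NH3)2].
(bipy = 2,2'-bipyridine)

diammine(2,2'-bipyridine)bromocyanocadmium(II)

There is no counter-ion, so the complex is neutral overall.
Ligand charges: 1×bromo (-1 each), 1×cyano (-1 each), 2×ammine (neutral), 1×2,2'-bipyridine (neutral); total -2. So Cd + (-2) = 0, giving Cd = +2.
Ligands are named alphabetically: ammine before bipyridine before bromo before cyano.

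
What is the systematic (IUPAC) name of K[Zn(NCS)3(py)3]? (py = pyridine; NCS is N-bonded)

The 1 potassium counter-ion carries a total charge of +1, so each complex ion is 1−.
Ligand charges: 3×pyridine (neutral), 3×isothiocyanato (-1 each); total -3. So Zn + (-3) = 1−, giving Zn = +2.
The complex ion is anionic, so zinc takes the -ate form zincate(II).

potassium triisothiocyanatotris(pyridine)zincate(II)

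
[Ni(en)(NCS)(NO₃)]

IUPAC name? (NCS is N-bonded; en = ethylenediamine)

There is no counter-ion, so the complex is neutral overall.
Ligand charges: 1×nitrato (-1 each), 1×isothiocyanato (-1 each), 1×ethylenediamine (neutral); total -2. So Ni + (-2) = 0, giving Ni = +2.
Ligands are named alphabetically: ethylenediamine before isothiocyanato before nitrato.

(ethylenediamine)isothiocyanatonitratonickel(II)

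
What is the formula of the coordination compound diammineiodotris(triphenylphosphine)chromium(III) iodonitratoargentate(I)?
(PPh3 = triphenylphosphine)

[CrI(NH3)2(PPh3)3][AgI(NO3)]2

Cation [Cr…]: ligand charges -1, Cr(III) ⇒ ion charge 2+.
Anion [Ag…]: ligand charges -2, Ag(I) ⇒ ion charge 1−.
One 2+ cation requires 2 of the 1− anion.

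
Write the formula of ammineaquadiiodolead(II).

[Pb(H2O)I2(NH3)]

Ligands: 1 aqua (H2O, neutral), 2 iodo (I, -1), 1 ammine (NH3, neutral). Ligand charge sum = -2.
With Pb in oxidation state +2, the complex ion is [Pb...].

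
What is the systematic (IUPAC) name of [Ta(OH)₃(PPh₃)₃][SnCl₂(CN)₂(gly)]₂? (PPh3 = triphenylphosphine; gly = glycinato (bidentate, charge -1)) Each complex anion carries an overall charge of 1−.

Both ions are complex: the cation is named first with the plain metal name, the anion second with the -ate form; each ion's ligands are alphabetised independently.
The complex anion is given as 1−; its ligand charges sum to -5, so Sn = +4.
With 2 anions per cation, the cation must be 2×1 = 2+.
Cation: ligand charges sum to -3; for the ion to be 2+, Ta = +5.

trihydroxotris(triphenylphosphine)tantalum(V) dichlorodicyano(glycinato)stannate(IV)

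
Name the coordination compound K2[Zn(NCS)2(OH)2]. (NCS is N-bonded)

The 2 potassium counter-ions carry a total charge of +2, so each complex ion is 2−.
Ligand charges: 2×hydroxo (-1 each), 2×isothiocyanato (-1 each); total -4. So Zn + (-4) = 2−, giving Zn = +2.
Ligands are named alphabetically: hydroxo before isothiocyanato.
The complex ion is anionic, so zinc takes the -ate form zincate(II).

potassium dihydroxodiisothiocyanatozincate(II)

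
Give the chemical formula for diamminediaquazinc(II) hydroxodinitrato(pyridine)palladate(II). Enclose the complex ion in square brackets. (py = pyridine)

[Zn(H2O)2(NH3)2][Pd(NO3)2(OH)(py)]2

Cation [Zn…]: ligand charges 0, Zn(II) ⇒ ion charge 2+.
Anion [Pd…]: ligand charges -3, Pd(II) ⇒ ion charge 1−.
One 2+ cation requires 2 of the 1− anion.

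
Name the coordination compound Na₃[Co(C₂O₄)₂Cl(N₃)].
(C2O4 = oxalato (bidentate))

sodium azidochlorodioxalatocobaltate(III)

The 3 sodium counter-ions carry a total charge of +3, so each complex ion is 3−.
Ligand charges: 1×azido (-1 each), 1×chloro (-1 each), 2×oxalato (-2 each); total -6. So Co + (-6) = 3−, giving Co = +3.
The complex ion is anionic, so cobalt takes the -ate form cobaltate(III).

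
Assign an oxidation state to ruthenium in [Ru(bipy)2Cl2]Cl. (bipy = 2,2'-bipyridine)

+3

1 chloride outside the brackets (-1 each) → the complex ion is 1+.
Ligand charges: 2×bipy neutral; 2×Cl = -2; sum -2.
Ru + (-2) = 1+ ⇒ Ru is +3.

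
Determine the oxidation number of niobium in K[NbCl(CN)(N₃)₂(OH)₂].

1 potassium outside the brackets (+1 each) → the complex ion is 1−.
Ligand charges: 2×OH = -2; 1×CN = -1; 2×N3 = -2; 1×Cl = -1; sum -6.
Nb + (-6) = 1− ⇒ Nb is +5.

+5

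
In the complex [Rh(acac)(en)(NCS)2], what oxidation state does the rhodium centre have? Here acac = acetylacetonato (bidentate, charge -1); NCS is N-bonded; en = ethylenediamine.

No counter-ion: the bracketed complex is neutral.
Ligand charges: 1×acac = -1; 2×NCS = -2; 1×en neutral; sum -3.
Rh + (-3) = 0 ⇒ Rh is +3.

+3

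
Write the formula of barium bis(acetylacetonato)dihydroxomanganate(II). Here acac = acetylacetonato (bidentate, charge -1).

Ba[Mn(acac)2(OH)2]

Ligands: 2 acetylacetonato (acac, -1), 2 hydroxo (OH, -1). Ligand charge sum = -4.
With Mn in oxidation state +2, the complex ion is [Mn...]^2−.
Charge balance with barium (+2) requires 1 complex ion per 1 barium.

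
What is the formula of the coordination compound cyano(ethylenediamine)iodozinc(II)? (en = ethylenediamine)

Ligands: 1 cyano (CN, -1), 1 ethylenediamine (en, neutral), 1 iodo (I, -1). Ligand charge sum = -2.
With Zn in oxidation state +2, the complex ion is [Zn...].

[Zn(CN)(en)I]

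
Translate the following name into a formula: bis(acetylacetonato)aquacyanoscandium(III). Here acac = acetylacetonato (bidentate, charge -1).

[Sc(acac)2(CN)(H2O)]

Ligands: 1 cyano (CN, -1), 1 aqua (H2O, neutral), 2 acetylacetonato (acac, -1). Ligand charge sum = -3.
With Sc in oxidation state +3, the complex ion is [Sc...].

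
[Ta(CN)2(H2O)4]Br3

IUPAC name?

tetraaquadicyanotantalum(V) bromide

The 3 bromide counter-ions carry a total charge of -3, so each complex ion is 3+.
Ligand charges: 2×cyano (-1 each), 4×aqua (neutral); total -2. So Ta + (-2) = 3+, giving Ta = +5.
Ligands are named alphabetically: aqua before cyano.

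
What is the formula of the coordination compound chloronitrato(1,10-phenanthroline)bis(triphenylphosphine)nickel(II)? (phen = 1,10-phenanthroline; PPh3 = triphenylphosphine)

[NiCl(NO3)(phen)(PPh3)2]

Ligands: 1 1,10-phenanthroline (phen, neutral), 1 chloro (Cl, -1), 2 triphenylphosphine (PPh3, neutral), 1 nitrato (NO3, -1). Ligand charge sum = -2.
With Ni in oxidation state +2, the complex ion is [Ni...].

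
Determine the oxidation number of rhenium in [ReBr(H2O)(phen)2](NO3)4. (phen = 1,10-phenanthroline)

4 nitrate outside the brackets (-1 each) → the complex ion is 4+.
Ligand charges: 2×phen neutral; 1×H2O neutral; 1×Br = -1; sum -1.
Re + (-1) = 4+ ⇒ Re is +5.

+5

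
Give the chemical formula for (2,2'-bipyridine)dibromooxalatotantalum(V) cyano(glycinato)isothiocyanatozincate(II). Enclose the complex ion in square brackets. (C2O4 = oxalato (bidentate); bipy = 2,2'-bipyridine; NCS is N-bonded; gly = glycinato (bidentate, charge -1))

[Ta(bipy)Br2(C2O4)][Zn(CN)(gly)(NCS)]

Cation [Ta…]: ligand charges -4, Ta(V) ⇒ ion charge 1+.
Anion [Zn…]: ligand charges -3, Zn(II) ⇒ ion charge 1−.
One 1+ cation balances one 1− anion.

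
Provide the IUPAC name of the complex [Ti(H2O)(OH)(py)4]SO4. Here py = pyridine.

The 1 sulfate counter-ion carries a total charge of -2, so each complex ion is 2+.
Ligand charges: 1×aqua (neutral), 1×hydroxo (-1 each), 4×pyridine (neutral); total -1. So Ti + (-1) = 2+, giving Ti = +3.
Ligands are named alphabetically: aqua before hydroxo before pyridine.

aquahydroxotetrakis(pyridine)titanium(III) sulfate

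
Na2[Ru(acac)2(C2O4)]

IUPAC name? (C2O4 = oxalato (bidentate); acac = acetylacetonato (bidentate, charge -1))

sodium bis(acetylacetonato)oxalatoruthenate(II)

The 2 sodium counter-ions carry a total charge of +2, so each complex ion is 2−.
Ligand charges: 1×oxalato (-2 each), 2×acetylacetonato (-1 each); total -4. So Ru + (-4) = 2−, giving Ru = +2.
The complex ion is anionic, so ruthenium takes the -ate form ruthenate(II).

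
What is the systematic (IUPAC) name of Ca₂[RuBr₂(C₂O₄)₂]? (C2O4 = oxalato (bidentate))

The 2 calcium counter-ions carry a total charge of +4, so each complex ion is 4−.
Ligand charges: 2×oxalato (-2 each), 2×bromo (-1 each); total -6. So Ru + (-6) = 4−, giving Ru = +2.
Ligands are named alphabetically: bromo before oxalato.
The complex ion is anionic, so ruthenium takes the -ate form ruthenate(II).

calcium dibromodioxalatoruthenate(II)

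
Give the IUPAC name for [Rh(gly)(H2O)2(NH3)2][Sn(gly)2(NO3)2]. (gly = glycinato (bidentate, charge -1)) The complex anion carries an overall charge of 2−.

The complex anion is given as 2−; its ligand charges sum to -4, so Sn = +2.
A 1:1 salt means the cation carries the equal and opposite charge, 2+.
Cation: ligand charges sum to -1; for the ion to be 2+, Rh = +3.

diamminediaqua(glycinato)rhodium(III) bis(glycinato)dinitratostannate(II)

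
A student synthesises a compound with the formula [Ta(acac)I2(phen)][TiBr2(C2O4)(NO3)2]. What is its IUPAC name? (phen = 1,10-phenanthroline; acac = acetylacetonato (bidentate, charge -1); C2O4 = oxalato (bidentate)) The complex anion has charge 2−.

Both ions are complex: the cation is named first with the plain metal name, the anion second with the -ate form; each ion's ligands are alphabetised independently.
The complex anion is given as 2−; its ligand charges sum to -6, so Ti = +4.
A 1:1 salt means the cation carries the equal and opposite charge, 2+.
Cation: ligand charges sum to -3; for the ion to be 2+, Ta = +5.

(acetylacetonato)diiodo(1,10-phenanthroline)tantalum(V) dibromodinitratooxalatotitanate(IV)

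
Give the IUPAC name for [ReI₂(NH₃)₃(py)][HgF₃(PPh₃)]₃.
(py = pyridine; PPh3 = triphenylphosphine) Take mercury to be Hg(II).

Both ions are complex: the cation is named first with the plain metal name, the anion second with the -ate form; each ion's ligands are alphabetised independently.
Hg is given as +2; the anion's ligand charges sum to -3, so the complex anion is 1−.
With 3 anions per cation, the cation must be 3×1 = 3+.
Cation: ligand charges sum to -2; for the ion to be 3+, Re = +5.

triamminediiodo(pyridine)rhenium(V) trifluoro(triphenylphosphine)mercurate(II)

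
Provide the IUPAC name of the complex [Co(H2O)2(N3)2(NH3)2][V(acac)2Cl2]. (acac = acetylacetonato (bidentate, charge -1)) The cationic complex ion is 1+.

diamminediaquadiazidocobalt(III) bis(acetylacetonato)dichlorovanadate(III)

The complex cation is given as 1+; its ligand charges sum to -2, so Co = +3.
A 1:1 salt means the anion carries the equal and opposite charge, 1−.
Anion: ligand charges sum to -4; for the ion to be 1−, V = +3.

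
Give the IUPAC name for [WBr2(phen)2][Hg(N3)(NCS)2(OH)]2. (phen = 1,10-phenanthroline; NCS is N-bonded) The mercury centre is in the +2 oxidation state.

Both ions are complex: the cation is named first with the plain metal name, the anion second with the -ate form; each ion's ligands are alphabetised independently.
Hg is given as +2; the anion's ligand charges sum to -4, so the complex anion is 2−.
With 2 anions per cation, the cation must be 2×2 = 4+.
Cation: ligand charges sum to -2; for the ion to be 4+, W = +6.

dibromobis(1,10-phenanthroline)tungsten(VI) azidohydroxodiisothiocyanatomercurate(II)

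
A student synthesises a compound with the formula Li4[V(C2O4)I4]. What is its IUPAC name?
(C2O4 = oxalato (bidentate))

lithium tetraiodooxalatovanadate(II)

The 4 lithium counter-ions carry a total charge of +4, so each complex ion is 4−.
Ligand charges: 1×oxalato (-2 each), 4×iodo (-1 each); total -6. So V + (-6) = 4−, giving V = +2.
Ligands are named alphabetically: iodo before oxalato.
The complex ion is anionic, so vanadium takes the -ate form vanadate(II).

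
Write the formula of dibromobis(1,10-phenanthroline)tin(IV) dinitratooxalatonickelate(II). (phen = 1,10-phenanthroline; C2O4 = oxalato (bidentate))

Cation [Sn…]: ligand charges -2, Sn(IV) ⇒ ion charge 2+.
Anion [Ni…]: ligand charges -4, Ni(II) ⇒ ion charge 2−.
One 2+ cation balances one 2− anion.

[SnBr2(phen)2][Ni(C2O4)(NO3)2]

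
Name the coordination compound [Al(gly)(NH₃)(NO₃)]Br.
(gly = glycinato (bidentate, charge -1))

ammine(glycinato)nitratoaluminium(III) bromide

The 1 bromide counter-ion carries a total charge of -1, so each complex ion is 1+.
Ligand charges: 1×nitrato (-1 each), 1×glycinato (-1 each), 1×ammine (neutral); total -2. So Al + (-2) = 1+, giving Al = +3.
Ligands are named alphabetically: ammine before glycinato before nitrato.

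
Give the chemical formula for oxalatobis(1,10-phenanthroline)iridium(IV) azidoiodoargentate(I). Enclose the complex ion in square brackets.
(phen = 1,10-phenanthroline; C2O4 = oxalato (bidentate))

[Ir(C2O4)(phen)2][AgI(N3)]2

Cation [Ir…]: ligand charges -2, Ir(IV) ⇒ ion charge 2+.
Anion [Ag…]: ligand charges -2, Ag(I) ⇒ ion charge 1−.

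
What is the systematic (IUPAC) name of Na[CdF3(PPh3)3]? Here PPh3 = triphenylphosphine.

sodium trifluorotris(triphenylphosphine)cadmate(II)

The 1 sodium counter-ion carries a total charge of +1, so each complex ion is 1−.
Ligand charges: 3×triphenylphosphine (neutral), 3×fluoro (-1 each); total -3. So Cd + (-3) = 1−, giving Cd = +2.
The complex ion is anionic, so cadmium takes the -ate form cadmate(II).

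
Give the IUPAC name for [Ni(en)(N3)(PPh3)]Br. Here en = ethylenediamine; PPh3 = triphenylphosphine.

azido(ethylenediamine)(triphenylphosphine)nickel(II) bromide

The 1 bromide counter-ion carries a total charge of -1, so each complex ion is 1+.
Ligand charges: 1×ethylenediamine (neutral), 1×triphenylphosphine (neutral), 1×azido (-1 each); total -1. So Ni + (-1) = 1+, giving Ni = +2.
Ligands are named alphabetically: azido before ethylenediamine before triphenylphosphine.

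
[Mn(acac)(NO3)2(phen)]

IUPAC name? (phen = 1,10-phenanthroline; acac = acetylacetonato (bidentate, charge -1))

There is no counter-ion, so the complex is neutral overall.
Ligand charges: 1×1,10-phenanthroline (neutral), 1×acetylacetonato (-1 each), 2×nitrato (-1 each); total -3. So Mn + (-3) = 0, giving Mn = +3.
Ligands are named alphabetically: acetylacetonato before nitrato before phenanthroline.

(acetylacetonato)dinitrato(1,10-phenanthroline)manganese(III)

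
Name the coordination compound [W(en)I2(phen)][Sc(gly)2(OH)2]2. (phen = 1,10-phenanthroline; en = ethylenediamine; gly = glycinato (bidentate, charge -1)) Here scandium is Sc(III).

Sc is given as +3; the anion's ligand charges sum to -4, so the complex anion is 1−.
With 2 anions per cation, the cation must be 2×1 = 2+.
Cation: ligand charges sum to -2; for the ion to be 2+, W = +4.

(ethylenediamine)diiodo(1,10-phenanthroline)tungsten(IV) bis(glycinato)dihydroxoscandate(III)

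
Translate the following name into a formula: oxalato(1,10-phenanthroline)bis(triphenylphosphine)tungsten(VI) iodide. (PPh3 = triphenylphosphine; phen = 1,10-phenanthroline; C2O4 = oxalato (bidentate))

[W(C2O4)(phen)(PPh3)2]I4

Ligands: 2 triphenylphosphine (PPh3, neutral), 1 1,10-phenanthroline (phen, neutral), 1 oxalato (C2O4, -2). Ligand charge sum = -2.
With W in oxidation state +6, the complex ion is [W...]^4+.
Charge balance with iodide (-1) requires 1 complex ion per 4 iodide.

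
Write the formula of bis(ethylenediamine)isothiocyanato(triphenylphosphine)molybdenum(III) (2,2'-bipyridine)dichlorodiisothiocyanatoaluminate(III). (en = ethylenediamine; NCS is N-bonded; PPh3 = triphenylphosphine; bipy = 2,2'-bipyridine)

Cation [Mo…]: ligand charges -1, Mo(III) ⇒ ion charge 2+.
Anion [Al…]: ligand charges -4, Al(III) ⇒ ion charge 1−.
One 2+ cation requires 2 of the 1− anion.

[Mo(en)2(NCS)(PPh3)][Al(bipy)Cl2(NCS)2]2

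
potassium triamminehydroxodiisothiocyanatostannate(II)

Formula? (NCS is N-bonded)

Ligands: 2 isothiocyanato (NCS, -1), 3 ammine (NH3, neutral), 1 hydroxo (OH, -1). Ligand charge sum = -3.
With Sn in oxidation state +2, the complex ion is [Sn...]^1−.
Charge balance with potassium (+1) requires 1 complex ion per 1 potassium.

K[Sn(NCS)2(NH3)3(OH)]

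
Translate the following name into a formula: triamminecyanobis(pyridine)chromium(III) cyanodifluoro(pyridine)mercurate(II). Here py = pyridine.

[Cr(CN)(NH3)3(py)2][Hg(CN)F2(py)]2

Cation [Cr…]: ligand charges -1, Cr(III) ⇒ ion charge 2+.
Anion [Hg…]: ligand charges -3, Hg(II) ⇒ ion charge 1−.
One 2+ cation requires 2 of the 1− anion.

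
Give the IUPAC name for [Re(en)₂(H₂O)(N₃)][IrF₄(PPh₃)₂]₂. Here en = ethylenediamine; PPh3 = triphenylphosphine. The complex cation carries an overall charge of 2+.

Both ions are complex: the cation is named first with the plain metal name, the anion second with the -ate form; each ion's ligands are alphabetised independently.
The complex cation is given as 2+; its ligand charges sum to -1, so Re = +3.
With 2 anions per cation, each anion must be 2/2 = 1−.
Anion: ligand charges sum to -4; for the ion to be 1−, Ir = +3.

aquaazidobis(ethylenediamine)rhenium(III) tetrafluorobis(triphenylphosphine)iridate(III)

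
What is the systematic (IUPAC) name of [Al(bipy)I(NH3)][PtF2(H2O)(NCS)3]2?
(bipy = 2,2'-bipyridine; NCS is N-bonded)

ammine(2,2'-bipyridine)iodoaluminium(III) aquadifluorotriisothiocyanatoplatinate(IV)

Both ions are complex: the cation is named first with the plain metal name, the anion second with the -ate form; each ion's ligands are alphabetised independently.
Aluminium is always +3 in its complexes; the cation's ligand charges sum to -1, so the complex cation is 2+.
With 2 anions per cation, each anion must be 2/2 = 1−.
Anion: ligand charges sum to -5; for the ion to be 1−, Pt = +4.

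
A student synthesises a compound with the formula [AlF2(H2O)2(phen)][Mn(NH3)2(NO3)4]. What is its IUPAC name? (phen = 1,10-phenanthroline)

diaquadifluoro(1,10-phenanthroline)aluminium(III) diamminetetranitratomanganate(III)

Both ions are complex: the cation is named first with the plain metal name, the anion second with the -ate form; each ion's ligands are alphabetised independently.
Aluminium is always +3 in its complexes; the cation's ligand charges sum to -2, so the complex cation is 1+.
A 1:1 salt means the anion carries the equal and opposite charge, 1−.
Anion: ligand charges sum to -4; for the ion to be 1−, Mn = +3.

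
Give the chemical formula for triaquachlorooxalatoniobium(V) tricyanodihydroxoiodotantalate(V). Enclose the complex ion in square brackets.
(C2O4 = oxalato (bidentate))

[Nb(C2O4)Cl(H2O)3][Ta(CN)3I(OH)2]2

Cation [Nb…]: ligand charges -3, Nb(V) ⇒ ion charge 2+.
Anion [Ta…]: ligand charges -6, Ta(V) ⇒ ion charge 1−.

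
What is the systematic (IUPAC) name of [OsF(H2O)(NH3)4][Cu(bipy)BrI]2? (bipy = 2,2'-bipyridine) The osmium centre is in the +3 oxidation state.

tetraammineaquafluoroosmium(III) (2,2'-bipyridine)bromoiodocuprate(I)

Both ions are complex: the cation is named first with the plain metal name, the anion second with the -ate form; each ion's ligands are alphabetised independently.
Os is given as +3; the cation's ligand charges sum to -1, so the complex cation is 2+.
With 2 anions per cation, each anion must be 2/2 = 1−.
Anion: ligand charges sum to -2; for the ion to be 1−, Cu = +1.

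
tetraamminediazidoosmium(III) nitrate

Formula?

Ligands: 2 azido (N3, -1), 4 ammine (NH3, neutral). Ligand charge sum = -2.
With Os in oxidation state +3, the complex ion is [Os...]^1+.
Charge balance with nitrate (-1) requires 1 complex ion per 1 nitrate.

[Os(N3)2(NH3)4]NO3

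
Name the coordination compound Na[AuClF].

sodium chlorofluoroaurate(I)

The 1 sodium counter-ion carries a total charge of +1, so each complex ion is 1−.
Ligand charges: 1×chloro (-1 each), 1×fluoro (-1 each); total -2. So Au + (-2) = 1−, giving Au = +1.
Ligands are named alphabetically: chloro before fluoro.
The complex ion is anionic, so gold takes the -ate form aurate(I).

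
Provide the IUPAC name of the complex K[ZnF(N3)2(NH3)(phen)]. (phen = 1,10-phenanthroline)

The 1 potassium counter-ion carries a total charge of +1, so each complex ion is 1−.
Ligand charges: 2×azido (-1 each), 1×ammine (neutral), 1×1,10-phenanthroline (neutral), 1×fluoro (-1 each); total -3. So Zn + (-3) = 1−, giving Zn = +2.
The complex ion is anionic, so zinc takes the -ate form zincate(II).

potassium amminediazidofluoro(1,10-phenanthroline)zincate(II)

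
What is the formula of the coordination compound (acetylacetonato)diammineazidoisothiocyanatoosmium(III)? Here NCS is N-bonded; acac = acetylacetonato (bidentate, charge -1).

[Os(acac)(N3)(NCS)(NH3)2]

Ligands: 2 ammine (NH3, neutral), 1 azido (N3, -1), 1 isothiocyanato (NCS, -1), 1 acetylacetonato (acac, -1). Ligand charge sum = -3.
With Os in oxidation state +3, the complex ion is [Os...].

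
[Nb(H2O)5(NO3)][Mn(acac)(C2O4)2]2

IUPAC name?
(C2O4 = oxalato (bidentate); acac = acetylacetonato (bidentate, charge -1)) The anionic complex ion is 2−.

Both ions are complex: the cation is named first with the plain metal name, the anion second with the -ate form; each ion's ligands are alphabetised independently.
The complex anion is given as 2−; its ligand charges sum to -5, so Mn = +3.
With 2 anions per cation, the cation must be 2×2 = 4+.
Cation: ligand charges sum to -1; for the ion to be 4+, Nb = +5.

pentaaquanitratoniobium(V) (acetylacetonato)dioxalatomanganate(III)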